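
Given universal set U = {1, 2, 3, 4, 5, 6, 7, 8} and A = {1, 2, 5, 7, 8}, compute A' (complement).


Universal set U = {1, 2, 3, 4, 5, 6, 7, 8}
Set A = {1, 2, 5, 7, 8}
A' = U \ A = elements in U but not in A
Checking each element of U:
1 (in A, exclude), 2 (in A, exclude), 3 (not in A, include), 4 (not in A, include), 5 (in A, exclude), 6 (not in A, include), 7 (in A, exclude), 8 (in A, exclude)
A' = {3, 4, 6}

{3, 4, 6}


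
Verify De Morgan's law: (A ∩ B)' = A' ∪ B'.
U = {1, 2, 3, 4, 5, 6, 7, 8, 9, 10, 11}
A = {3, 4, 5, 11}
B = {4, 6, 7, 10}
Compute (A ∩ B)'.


U = {1, 2, 3, 4, 5, 6, 7, 8, 9, 10, 11}
A = {3, 4, 5, 11}, B = {4, 6, 7, 10}
A ∩ B = {4}
(A ∩ B)' = U \ (A ∩ B) = {1, 2, 3, 5, 6, 7, 8, 9, 10, 11}
Verification via A' ∪ B': A' = {1, 2, 6, 7, 8, 9, 10}, B' = {1, 2, 3, 5, 8, 9, 11}
A' ∪ B' = {1, 2, 3, 5, 6, 7, 8, 9, 10, 11} ✓

{1, 2, 3, 5, 6, 7, 8, 9, 10, 11}


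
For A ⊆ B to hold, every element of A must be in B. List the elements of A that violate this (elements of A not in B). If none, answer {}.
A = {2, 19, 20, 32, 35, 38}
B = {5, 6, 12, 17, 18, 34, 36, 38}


Set A = {2, 19, 20, 32, 35, 38}
Set B = {5, 6, 12, 17, 18, 34, 36, 38}
Check each element of A against B:
2 ∉ B (include), 19 ∉ B (include), 20 ∉ B (include), 32 ∉ B (include), 35 ∉ B (include), 38 ∈ B
Elements of A not in B: {2, 19, 20, 32, 35}

{2, 19, 20, 32, 35}


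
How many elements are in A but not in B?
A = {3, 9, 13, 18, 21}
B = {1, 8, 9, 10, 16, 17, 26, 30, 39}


Set A = {3, 9, 13, 18, 21}
Set B = {1, 8, 9, 10, 16, 17, 26, 30, 39}
A \ B = {3, 13, 18, 21}
|A \ B| = 4

4


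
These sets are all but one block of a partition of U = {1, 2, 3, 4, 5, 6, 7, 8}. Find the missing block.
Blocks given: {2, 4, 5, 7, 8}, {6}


U = {1, 2, 3, 4, 5, 6, 7, 8}
Shown blocks: {2, 4, 5, 7, 8}, {6}
A partition's blocks are pairwise disjoint and cover U, so the missing block = U \ (union of shown blocks).
Union of shown blocks: {2, 4, 5, 6, 7, 8}
Missing block = U \ (union) = {1, 3}

{1, 3}


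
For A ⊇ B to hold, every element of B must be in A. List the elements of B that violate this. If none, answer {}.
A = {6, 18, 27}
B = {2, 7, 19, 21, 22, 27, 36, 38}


Set A = {6, 18, 27}
Set B = {2, 7, 19, 21, 22, 27, 36, 38}
Check each element of B against A:
2 ∉ A (include), 7 ∉ A (include), 19 ∉ A (include), 21 ∉ A (include), 22 ∉ A (include), 27 ∈ A, 36 ∉ A (include), 38 ∉ A (include)
Elements of B not in A: {2, 7, 19, 21, 22, 36, 38}

{2, 7, 19, 21, 22, 36, 38}


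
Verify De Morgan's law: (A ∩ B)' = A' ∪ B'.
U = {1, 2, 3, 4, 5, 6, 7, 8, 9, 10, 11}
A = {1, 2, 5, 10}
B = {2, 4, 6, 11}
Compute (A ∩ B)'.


U = {1, 2, 3, 4, 5, 6, 7, 8, 9, 10, 11}
A = {1, 2, 5, 10}, B = {2, 4, 6, 11}
A ∩ B = {2}
(A ∩ B)' = U \ (A ∩ B) = {1, 3, 4, 5, 6, 7, 8, 9, 10, 11}
Verification via A' ∪ B': A' = {3, 4, 6, 7, 8, 9, 11}, B' = {1, 3, 5, 7, 8, 9, 10}
A' ∪ B' = {1, 3, 4, 5, 6, 7, 8, 9, 10, 11} ✓

{1, 3, 4, 5, 6, 7, 8, 9, 10, 11}


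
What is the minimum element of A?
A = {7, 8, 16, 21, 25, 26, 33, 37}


Set A = {7, 8, 16, 21, 25, 26, 33, 37}
Elements in ascending order: 7, 8, 16, 21, 25, 26, 33, 37
The smallest element is 7.

7


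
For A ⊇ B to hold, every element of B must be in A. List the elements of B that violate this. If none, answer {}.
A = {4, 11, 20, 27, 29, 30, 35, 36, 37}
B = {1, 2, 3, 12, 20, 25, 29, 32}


Set A = {4, 11, 20, 27, 29, 30, 35, 36, 37}
Set B = {1, 2, 3, 12, 20, 25, 29, 32}
Check each element of B against A:
1 ∉ A (include), 2 ∉ A (include), 3 ∉ A (include), 12 ∉ A (include), 20 ∈ A, 25 ∉ A (include), 29 ∈ A, 32 ∉ A (include)
Elements of B not in A: {1, 2, 3, 12, 25, 32}

{1, 2, 3, 12, 25, 32}


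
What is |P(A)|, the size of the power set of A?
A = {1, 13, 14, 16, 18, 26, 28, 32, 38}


Set A = {1, 13, 14, 16, 18, 26, 28, 32, 38}
|A| = 9
The power set P(A) contains all subsets of A.
|P(A)| = 2^|A| = 2^9 = 512

512


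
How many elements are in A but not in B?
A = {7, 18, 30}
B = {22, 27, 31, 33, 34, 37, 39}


Set A = {7, 18, 30}
Set B = {22, 27, 31, 33, 34, 37, 39}
A \ B = {7, 18, 30}
|A \ B| = 3

3


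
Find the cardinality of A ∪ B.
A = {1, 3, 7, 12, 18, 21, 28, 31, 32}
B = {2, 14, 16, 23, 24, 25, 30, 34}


Set A = {1, 3, 7, 12, 18, 21, 28, 31, 32}, |A| = 9
Set B = {2, 14, 16, 23, 24, 25, 30, 34}, |B| = 8
A ∩ B = {}, |A ∩ B| = 0
|A ∪ B| = |A| + |B| - |A ∩ B| = 9 + 8 - 0 = 17

17


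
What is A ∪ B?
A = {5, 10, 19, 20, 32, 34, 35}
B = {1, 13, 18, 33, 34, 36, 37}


Set A = {5, 10, 19, 20, 32, 34, 35}
Set B = {1, 13, 18, 33, 34, 36, 37}
A ∪ B includes all elements in either set.
Elements from A: {5, 10, 19, 20, 32, 34, 35}
Elements from B not already included: {1, 13, 18, 33, 36, 37}
A ∪ B = {1, 5, 10, 13, 18, 19, 20, 32, 33, 34, 35, 36, 37}

{1, 5, 10, 13, 18, 19, 20, 32, 33, 34, 35, 36, 37}


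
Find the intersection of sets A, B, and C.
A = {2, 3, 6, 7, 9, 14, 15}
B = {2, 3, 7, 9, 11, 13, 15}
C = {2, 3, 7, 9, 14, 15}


Set A = {2, 3, 6, 7, 9, 14, 15}
Set B = {2, 3, 7, 9, 11, 13, 15}
Set C = {2, 3, 7, 9, 14, 15}
First, A ∩ B = {2, 3, 7, 9, 15}
Then, (A ∩ B) ∩ C = {2, 3, 7, 9, 15}

{2, 3, 7, 9, 15}


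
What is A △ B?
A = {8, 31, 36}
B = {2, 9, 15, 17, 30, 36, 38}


Set A = {8, 31, 36}
Set B = {2, 9, 15, 17, 30, 36, 38}
A △ B = (A \ B) ∪ (B \ A)
Elements in A but not B: {8, 31}
Elements in B but not A: {2, 9, 15, 17, 30, 38}
A △ B = {2, 8, 9, 15, 17, 30, 31, 38}

{2, 8, 9, 15, 17, 30, 31, 38}


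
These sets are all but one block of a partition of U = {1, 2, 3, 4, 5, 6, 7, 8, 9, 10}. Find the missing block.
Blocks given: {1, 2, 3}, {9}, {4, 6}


U = {1, 2, 3, 4, 5, 6, 7, 8, 9, 10}
Shown blocks: {1, 2, 3}, {9}, {4, 6}
A partition's blocks are pairwise disjoint and cover U, so the missing block = U \ (union of shown blocks).
Union of shown blocks: {1, 2, 3, 4, 6, 9}
Missing block = U \ (union) = {5, 7, 8, 10}

{5, 7, 8, 10}


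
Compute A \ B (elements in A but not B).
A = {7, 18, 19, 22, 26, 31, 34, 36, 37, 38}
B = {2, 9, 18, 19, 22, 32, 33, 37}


Set A = {7, 18, 19, 22, 26, 31, 34, 36, 37, 38}
Set B = {2, 9, 18, 19, 22, 32, 33, 37}
A \ B includes elements in A that are not in B.
Check each element of A:
7 (not in B, keep), 18 (in B, remove), 19 (in B, remove), 22 (in B, remove), 26 (not in B, keep), 31 (not in B, keep), 34 (not in B, keep), 36 (not in B, keep), 37 (in B, remove), 38 (not in B, keep)
A \ B = {7, 26, 31, 34, 36, 38}

{7, 26, 31, 34, 36, 38}


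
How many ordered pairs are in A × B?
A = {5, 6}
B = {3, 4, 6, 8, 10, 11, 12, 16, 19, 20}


Set A = {5, 6} has 2 elements.
Set B = {3, 4, 6, 8, 10, 11, 12, 16, 19, 20} has 10 elements.
|A × B| = |A| × |B| = 2 × 10 = 20

20


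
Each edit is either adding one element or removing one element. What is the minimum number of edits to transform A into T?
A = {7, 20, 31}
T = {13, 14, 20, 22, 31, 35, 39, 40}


Set A = {7, 20, 31}
Set T = {13, 14, 20, 22, 31, 35, 39, 40}
Elements to remove from A (in A, not in T): {7} → 1 removals
Elements to add to A (in T, not in A): {13, 14, 22, 35, 39, 40} → 6 additions
Total edits = 1 + 6 = 7

7


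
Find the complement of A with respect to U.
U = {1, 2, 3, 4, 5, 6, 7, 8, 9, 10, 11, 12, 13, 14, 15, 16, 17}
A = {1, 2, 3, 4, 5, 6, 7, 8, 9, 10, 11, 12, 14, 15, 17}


Universal set U = {1, 2, 3, 4, 5, 6, 7, 8, 9, 10, 11, 12, 13, 14, 15, 16, 17}
Set A = {1, 2, 3, 4, 5, 6, 7, 8, 9, 10, 11, 12, 14, 15, 17}
A' = U \ A = elements in U but not in A
Checking each element of U:
1 (in A, exclude), 2 (in A, exclude), 3 (in A, exclude), 4 (in A, exclude), 5 (in A, exclude), 6 (in A, exclude), 7 (in A, exclude), 8 (in A, exclude), 9 (in A, exclude), 10 (in A, exclude), 11 (in A, exclude), 12 (in A, exclude), 13 (not in A, include), 14 (in A, exclude), 15 (in A, exclude), 16 (not in A, include), 17 (in A, exclude)
A' = {13, 16}

{13, 16}


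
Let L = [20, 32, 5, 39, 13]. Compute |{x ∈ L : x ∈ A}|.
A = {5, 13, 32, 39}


Set A = {5, 13, 32, 39}
Candidates: [20, 32, 5, 39, 13]
Check each candidate:
20 ∉ A, 32 ∈ A, 5 ∈ A, 39 ∈ A, 13 ∈ A
Count of candidates in A: 4

4


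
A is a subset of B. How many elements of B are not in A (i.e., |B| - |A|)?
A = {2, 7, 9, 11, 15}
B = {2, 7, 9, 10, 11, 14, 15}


Set A = {2, 7, 9, 11, 15}, |A| = 5
Set B = {2, 7, 9, 10, 11, 14, 15}, |B| = 7
Since A ⊆ B: B \ A = {10, 14}
|B| - |A| = 7 - 5 = 2

2


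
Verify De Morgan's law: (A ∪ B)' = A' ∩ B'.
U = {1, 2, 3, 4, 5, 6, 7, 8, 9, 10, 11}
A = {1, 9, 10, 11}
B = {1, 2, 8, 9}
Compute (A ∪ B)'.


U = {1, 2, 3, 4, 5, 6, 7, 8, 9, 10, 11}
A = {1, 9, 10, 11}, B = {1, 2, 8, 9}
A ∪ B = {1, 2, 8, 9, 10, 11}
(A ∪ B)' = U \ (A ∪ B) = {3, 4, 5, 6, 7}
Verification via A' ∩ B': A' = {2, 3, 4, 5, 6, 7, 8}, B' = {3, 4, 5, 6, 7, 10, 11}
A' ∩ B' = {3, 4, 5, 6, 7} ✓

{3, 4, 5, 6, 7}


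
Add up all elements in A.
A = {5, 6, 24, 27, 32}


Set A = {5, 6, 24, 27, 32}
Sum = 5 + 6 + 24 + 27 + 32 = 94

94


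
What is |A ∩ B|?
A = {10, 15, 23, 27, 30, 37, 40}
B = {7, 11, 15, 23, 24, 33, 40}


Set A = {10, 15, 23, 27, 30, 37, 40}
Set B = {7, 11, 15, 23, 24, 33, 40}
A ∩ B = {15, 23, 40}
|A ∩ B| = 3

3


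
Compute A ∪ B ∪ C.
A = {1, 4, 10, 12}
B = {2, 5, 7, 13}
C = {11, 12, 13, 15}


Set A = {1, 4, 10, 12}
Set B = {2, 5, 7, 13}
Set C = {11, 12, 13, 15}
First, A ∪ B = {1, 2, 4, 5, 7, 10, 12, 13}
Then, (A ∪ B) ∪ C = {1, 2, 4, 5, 7, 10, 11, 12, 13, 15}

{1, 2, 4, 5, 7, 10, 11, 12, 13, 15}


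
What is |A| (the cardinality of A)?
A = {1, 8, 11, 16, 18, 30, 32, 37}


Set A = {1, 8, 11, 16, 18, 30, 32, 37}
Listing elements: 1, 8, 11, 16, 18, 30, 32, 37
Counting: 8 elements
|A| = 8

8


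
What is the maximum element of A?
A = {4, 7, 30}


Set A = {4, 7, 30}
Elements in ascending order: 4, 7, 30
The largest element is 30.

30


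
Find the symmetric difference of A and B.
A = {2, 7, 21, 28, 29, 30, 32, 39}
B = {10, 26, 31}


Set A = {2, 7, 21, 28, 29, 30, 32, 39}
Set B = {10, 26, 31}
A △ B = (A \ B) ∪ (B \ A)
Elements in A but not B: {2, 7, 21, 28, 29, 30, 32, 39}
Elements in B but not A: {10, 26, 31}
A △ B = {2, 7, 10, 21, 26, 28, 29, 30, 31, 32, 39}

{2, 7, 10, 21, 26, 28, 29, 30, 31, 32, 39}


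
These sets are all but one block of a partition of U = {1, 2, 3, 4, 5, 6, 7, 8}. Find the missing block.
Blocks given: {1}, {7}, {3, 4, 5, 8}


U = {1, 2, 3, 4, 5, 6, 7, 8}
Shown blocks: {1}, {7}, {3, 4, 5, 8}
A partition's blocks are pairwise disjoint and cover U, so the missing block = U \ (union of shown blocks).
Union of shown blocks: {1, 3, 4, 5, 7, 8}
Missing block = U \ (union) = {2, 6}

{2, 6}


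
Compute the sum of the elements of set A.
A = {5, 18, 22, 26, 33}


Set A = {5, 18, 22, 26, 33}
Sum = 5 + 18 + 22 + 26 + 33 = 104

104


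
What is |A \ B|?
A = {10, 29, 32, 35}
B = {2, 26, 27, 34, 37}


Set A = {10, 29, 32, 35}
Set B = {2, 26, 27, 34, 37}
A \ B = {10, 29, 32, 35}
|A \ B| = 4

4


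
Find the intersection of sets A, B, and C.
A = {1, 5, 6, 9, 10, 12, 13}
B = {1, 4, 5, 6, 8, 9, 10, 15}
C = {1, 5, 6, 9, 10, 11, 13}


Set A = {1, 5, 6, 9, 10, 12, 13}
Set B = {1, 4, 5, 6, 8, 9, 10, 15}
Set C = {1, 5, 6, 9, 10, 11, 13}
First, A ∩ B = {1, 5, 6, 9, 10}
Then, (A ∩ B) ∩ C = {1, 5, 6, 9, 10}

{1, 5, 6, 9, 10}


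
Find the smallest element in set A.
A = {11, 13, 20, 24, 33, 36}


Set A = {11, 13, 20, 24, 33, 36}
Elements in ascending order: 11, 13, 20, 24, 33, 36
The smallest element is 11.

11


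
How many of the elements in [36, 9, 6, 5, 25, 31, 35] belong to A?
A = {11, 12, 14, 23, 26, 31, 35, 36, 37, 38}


Set A = {11, 12, 14, 23, 26, 31, 35, 36, 37, 38}
Candidates: [36, 9, 6, 5, 25, 31, 35]
Check each candidate:
36 ∈ A, 9 ∉ A, 6 ∉ A, 5 ∉ A, 25 ∉ A, 31 ∈ A, 35 ∈ A
Count of candidates in A: 3

3


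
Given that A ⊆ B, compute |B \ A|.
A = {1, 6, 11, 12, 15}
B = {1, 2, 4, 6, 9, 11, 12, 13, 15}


Set A = {1, 6, 11, 12, 15}, |A| = 5
Set B = {1, 2, 4, 6, 9, 11, 12, 13, 15}, |B| = 9
Since A ⊆ B: B \ A = {2, 4, 9, 13}
|B| - |A| = 9 - 5 = 4

4


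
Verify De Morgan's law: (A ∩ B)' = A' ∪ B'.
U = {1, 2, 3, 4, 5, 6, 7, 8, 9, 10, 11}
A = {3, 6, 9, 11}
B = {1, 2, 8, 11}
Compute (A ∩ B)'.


U = {1, 2, 3, 4, 5, 6, 7, 8, 9, 10, 11}
A = {3, 6, 9, 11}, B = {1, 2, 8, 11}
A ∩ B = {11}
(A ∩ B)' = U \ (A ∩ B) = {1, 2, 3, 4, 5, 6, 7, 8, 9, 10}
Verification via A' ∪ B': A' = {1, 2, 4, 5, 7, 8, 10}, B' = {3, 4, 5, 6, 7, 9, 10}
A' ∪ B' = {1, 2, 3, 4, 5, 6, 7, 8, 9, 10} ✓

{1, 2, 3, 4, 5, 6, 7, 8, 9, 10}


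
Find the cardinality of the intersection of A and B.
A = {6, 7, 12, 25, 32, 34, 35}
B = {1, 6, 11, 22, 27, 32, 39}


Set A = {6, 7, 12, 25, 32, 34, 35}
Set B = {1, 6, 11, 22, 27, 32, 39}
A ∩ B = {6, 32}
|A ∩ B| = 2

2


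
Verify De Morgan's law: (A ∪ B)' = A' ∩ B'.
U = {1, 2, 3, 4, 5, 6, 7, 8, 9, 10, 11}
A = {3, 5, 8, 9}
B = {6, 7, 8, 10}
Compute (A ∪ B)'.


U = {1, 2, 3, 4, 5, 6, 7, 8, 9, 10, 11}
A = {3, 5, 8, 9}, B = {6, 7, 8, 10}
A ∪ B = {3, 5, 6, 7, 8, 9, 10}
(A ∪ B)' = U \ (A ∪ B) = {1, 2, 4, 11}
Verification via A' ∩ B': A' = {1, 2, 4, 6, 7, 10, 11}, B' = {1, 2, 3, 4, 5, 9, 11}
A' ∩ B' = {1, 2, 4, 11} ✓

{1, 2, 4, 11}


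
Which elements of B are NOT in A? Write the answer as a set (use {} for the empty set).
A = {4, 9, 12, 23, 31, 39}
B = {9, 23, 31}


Set A = {4, 9, 12, 23, 31, 39}
Set B = {9, 23, 31}
Check each element of B against A:
9 ∈ A, 23 ∈ A, 31 ∈ A
Elements of B not in A: {}

{}


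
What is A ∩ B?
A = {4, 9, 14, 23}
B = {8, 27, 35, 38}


Set A = {4, 9, 14, 23}
Set B = {8, 27, 35, 38}
A ∩ B includes only elements in both sets.
Check each element of A against B:
4 ✗, 9 ✗, 14 ✗, 23 ✗
A ∩ B = {}

{}


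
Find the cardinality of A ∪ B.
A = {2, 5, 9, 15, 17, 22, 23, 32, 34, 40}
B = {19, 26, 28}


Set A = {2, 5, 9, 15, 17, 22, 23, 32, 34, 40}, |A| = 10
Set B = {19, 26, 28}, |B| = 3
A ∩ B = {}, |A ∩ B| = 0
|A ∪ B| = |A| + |B| - |A ∩ B| = 10 + 3 - 0 = 13

13


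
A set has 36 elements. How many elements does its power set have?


The set has 36 elements.
The power set contains all possible subsets.
|P(A)| = 2^|A| = 2^36 = 68719476736

68719476736


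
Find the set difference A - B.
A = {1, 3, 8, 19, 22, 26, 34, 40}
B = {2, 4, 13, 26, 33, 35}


Set A = {1, 3, 8, 19, 22, 26, 34, 40}
Set B = {2, 4, 13, 26, 33, 35}
A \ B includes elements in A that are not in B.
Check each element of A:
1 (not in B, keep), 3 (not in B, keep), 8 (not in B, keep), 19 (not in B, keep), 22 (not in B, keep), 26 (in B, remove), 34 (not in B, keep), 40 (not in B, keep)
A \ B = {1, 3, 8, 19, 22, 34, 40}

{1, 3, 8, 19, 22, 34, 40}


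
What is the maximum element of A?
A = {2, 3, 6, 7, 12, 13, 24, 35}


Set A = {2, 3, 6, 7, 12, 13, 24, 35}
Elements in ascending order: 2, 3, 6, 7, 12, 13, 24, 35
The largest element is 35.

35


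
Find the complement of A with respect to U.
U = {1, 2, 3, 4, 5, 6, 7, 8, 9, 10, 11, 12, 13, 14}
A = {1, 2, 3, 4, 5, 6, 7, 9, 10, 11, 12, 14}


Universal set U = {1, 2, 3, 4, 5, 6, 7, 8, 9, 10, 11, 12, 13, 14}
Set A = {1, 2, 3, 4, 5, 6, 7, 9, 10, 11, 12, 14}
A' = U \ A = elements in U but not in A
Checking each element of U:
1 (in A, exclude), 2 (in A, exclude), 3 (in A, exclude), 4 (in A, exclude), 5 (in A, exclude), 6 (in A, exclude), 7 (in A, exclude), 8 (not in A, include), 9 (in A, exclude), 10 (in A, exclude), 11 (in A, exclude), 12 (in A, exclude), 13 (not in A, include), 14 (in A, exclude)
A' = {8, 13}

{8, 13}


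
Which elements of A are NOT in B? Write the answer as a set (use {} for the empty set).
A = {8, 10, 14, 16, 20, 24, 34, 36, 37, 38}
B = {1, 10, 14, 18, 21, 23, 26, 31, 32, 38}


Set A = {8, 10, 14, 16, 20, 24, 34, 36, 37, 38}
Set B = {1, 10, 14, 18, 21, 23, 26, 31, 32, 38}
Check each element of A against B:
8 ∉ B (include), 10 ∈ B, 14 ∈ B, 16 ∉ B (include), 20 ∉ B (include), 24 ∉ B (include), 34 ∉ B (include), 36 ∉ B (include), 37 ∉ B (include), 38 ∈ B
Elements of A not in B: {8, 16, 20, 24, 34, 36, 37}

{8, 16, 20, 24, 34, 36, 37}


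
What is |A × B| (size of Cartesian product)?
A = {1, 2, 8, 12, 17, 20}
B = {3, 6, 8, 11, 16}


Set A = {1, 2, 8, 12, 17, 20} has 6 elements.
Set B = {3, 6, 8, 11, 16} has 5 elements.
|A × B| = |A| × |B| = 6 × 5 = 30

30


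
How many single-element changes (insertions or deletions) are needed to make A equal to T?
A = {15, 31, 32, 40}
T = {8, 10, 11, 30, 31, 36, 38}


Set A = {15, 31, 32, 40}
Set T = {8, 10, 11, 30, 31, 36, 38}
Elements to remove from A (in A, not in T): {15, 32, 40} → 3 removals
Elements to add to A (in T, not in A): {8, 10, 11, 30, 36, 38} → 6 additions
Total edits = 3 + 6 = 9

9


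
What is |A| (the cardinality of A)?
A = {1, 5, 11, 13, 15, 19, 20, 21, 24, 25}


Set A = {1, 5, 11, 13, 15, 19, 20, 21, 24, 25}
Listing elements: 1, 5, 11, 13, 15, 19, 20, 21, 24, 25
Counting: 10 elements
|A| = 10

10


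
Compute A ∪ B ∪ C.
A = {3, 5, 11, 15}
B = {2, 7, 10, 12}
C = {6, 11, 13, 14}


Set A = {3, 5, 11, 15}
Set B = {2, 7, 10, 12}
Set C = {6, 11, 13, 14}
First, A ∪ B = {2, 3, 5, 7, 10, 11, 12, 15}
Then, (A ∪ B) ∪ C = {2, 3, 5, 6, 7, 10, 11, 12, 13, 14, 15}

{2, 3, 5, 6, 7, 10, 11, 12, 13, 14, 15}


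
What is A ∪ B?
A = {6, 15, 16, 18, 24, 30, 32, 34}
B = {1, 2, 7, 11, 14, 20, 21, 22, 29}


Set A = {6, 15, 16, 18, 24, 30, 32, 34}
Set B = {1, 2, 7, 11, 14, 20, 21, 22, 29}
A ∪ B includes all elements in either set.
Elements from A: {6, 15, 16, 18, 24, 30, 32, 34}
Elements from B not already included: {1, 2, 7, 11, 14, 20, 21, 22, 29}
A ∪ B = {1, 2, 6, 7, 11, 14, 15, 16, 18, 20, 21, 22, 24, 29, 30, 32, 34}

{1, 2, 6, 7, 11, 14, 15, 16, 18, 20, 21, 22, 24, 29, 30, 32, 34}


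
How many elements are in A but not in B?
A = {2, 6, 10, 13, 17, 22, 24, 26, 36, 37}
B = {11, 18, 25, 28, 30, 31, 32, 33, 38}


Set A = {2, 6, 10, 13, 17, 22, 24, 26, 36, 37}
Set B = {11, 18, 25, 28, 30, 31, 32, 33, 38}
A \ B = {2, 6, 10, 13, 17, 22, 24, 26, 36, 37}
|A \ B| = 10

10


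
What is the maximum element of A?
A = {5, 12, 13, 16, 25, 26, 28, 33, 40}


Set A = {5, 12, 13, 16, 25, 26, 28, 33, 40}
Elements in ascending order: 5, 12, 13, 16, 25, 26, 28, 33, 40
The largest element is 40.

40


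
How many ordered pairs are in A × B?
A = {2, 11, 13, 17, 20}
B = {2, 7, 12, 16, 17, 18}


Set A = {2, 11, 13, 17, 20} has 5 elements.
Set B = {2, 7, 12, 16, 17, 18} has 6 elements.
|A × B| = |A| × |B| = 5 × 6 = 30

30


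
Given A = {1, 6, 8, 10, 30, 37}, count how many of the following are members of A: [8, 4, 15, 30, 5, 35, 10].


Set A = {1, 6, 8, 10, 30, 37}
Candidates: [8, 4, 15, 30, 5, 35, 10]
Check each candidate:
8 ∈ A, 4 ∉ A, 15 ∉ A, 30 ∈ A, 5 ∉ A, 35 ∉ A, 10 ∈ A
Count of candidates in A: 3

3


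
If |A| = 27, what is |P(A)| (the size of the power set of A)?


The set has 27 elements.
The power set contains all possible subsets.
|P(A)| = 2^|A| = 2^27 = 134217728

134217728


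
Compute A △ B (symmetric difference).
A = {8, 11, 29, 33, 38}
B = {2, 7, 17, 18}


Set A = {8, 11, 29, 33, 38}
Set B = {2, 7, 17, 18}
A △ B = (A \ B) ∪ (B \ A)
Elements in A but not B: {8, 11, 29, 33, 38}
Elements in B but not A: {2, 7, 17, 18}
A △ B = {2, 7, 8, 11, 17, 18, 29, 33, 38}

{2, 7, 8, 11, 17, 18, 29, 33, 38}


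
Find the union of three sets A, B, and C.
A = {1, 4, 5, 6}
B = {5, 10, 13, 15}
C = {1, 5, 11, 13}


Set A = {1, 4, 5, 6}
Set B = {5, 10, 13, 15}
Set C = {1, 5, 11, 13}
First, A ∪ B = {1, 4, 5, 6, 10, 13, 15}
Then, (A ∪ B) ∪ C = {1, 4, 5, 6, 10, 11, 13, 15}

{1, 4, 5, 6, 10, 11, 13, 15}


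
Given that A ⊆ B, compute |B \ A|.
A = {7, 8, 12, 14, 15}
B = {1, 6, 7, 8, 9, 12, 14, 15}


Set A = {7, 8, 12, 14, 15}, |A| = 5
Set B = {1, 6, 7, 8, 9, 12, 14, 15}, |B| = 8
Since A ⊆ B: B \ A = {1, 6, 9}
|B| - |A| = 8 - 5 = 3

3


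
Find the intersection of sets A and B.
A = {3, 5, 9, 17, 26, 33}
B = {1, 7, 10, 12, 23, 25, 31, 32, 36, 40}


Set A = {3, 5, 9, 17, 26, 33}
Set B = {1, 7, 10, 12, 23, 25, 31, 32, 36, 40}
A ∩ B includes only elements in both sets.
Check each element of A against B:
3 ✗, 5 ✗, 9 ✗, 17 ✗, 26 ✗, 33 ✗
A ∩ B = {}

{}


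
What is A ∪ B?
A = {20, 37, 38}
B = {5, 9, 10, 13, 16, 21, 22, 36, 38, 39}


Set A = {20, 37, 38}
Set B = {5, 9, 10, 13, 16, 21, 22, 36, 38, 39}
A ∪ B includes all elements in either set.
Elements from A: {20, 37, 38}
Elements from B not already included: {5, 9, 10, 13, 16, 21, 22, 36, 39}
A ∪ B = {5, 9, 10, 13, 16, 20, 21, 22, 36, 37, 38, 39}

{5, 9, 10, 13, 16, 20, 21, 22, 36, 37, 38, 39}


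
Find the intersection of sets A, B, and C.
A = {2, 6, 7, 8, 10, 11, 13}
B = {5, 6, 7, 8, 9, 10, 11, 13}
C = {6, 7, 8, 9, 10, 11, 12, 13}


Set A = {2, 6, 7, 8, 10, 11, 13}
Set B = {5, 6, 7, 8, 9, 10, 11, 13}
Set C = {6, 7, 8, 9, 10, 11, 12, 13}
First, A ∩ B = {6, 7, 8, 10, 11, 13}
Then, (A ∩ B) ∩ C = {6, 7, 8, 10, 11, 13}

{6, 7, 8, 10, 11, 13}


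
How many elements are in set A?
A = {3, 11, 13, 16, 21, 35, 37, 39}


Set A = {3, 11, 13, 16, 21, 35, 37, 39}
Listing elements: 3, 11, 13, 16, 21, 35, 37, 39
Counting: 8 elements
|A| = 8

8


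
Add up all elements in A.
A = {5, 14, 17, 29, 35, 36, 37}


Set A = {5, 14, 17, 29, 35, 36, 37}
Sum = 5 + 14 + 17 + 29 + 35 + 36 + 37 = 173

173


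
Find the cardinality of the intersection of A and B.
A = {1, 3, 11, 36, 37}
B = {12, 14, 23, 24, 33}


Set A = {1, 3, 11, 36, 37}
Set B = {12, 14, 23, 24, 33}
A ∩ B = {}
|A ∩ B| = 0

0


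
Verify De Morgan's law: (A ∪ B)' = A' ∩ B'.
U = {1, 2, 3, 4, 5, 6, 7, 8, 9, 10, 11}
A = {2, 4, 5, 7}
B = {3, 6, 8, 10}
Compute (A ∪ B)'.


U = {1, 2, 3, 4, 5, 6, 7, 8, 9, 10, 11}
A = {2, 4, 5, 7}, B = {3, 6, 8, 10}
A ∪ B = {2, 3, 4, 5, 6, 7, 8, 10}
(A ∪ B)' = U \ (A ∪ B) = {1, 9, 11}
Verification via A' ∩ B': A' = {1, 3, 6, 8, 9, 10, 11}, B' = {1, 2, 4, 5, 7, 9, 11}
A' ∩ B' = {1, 9, 11} ✓

{1, 9, 11}


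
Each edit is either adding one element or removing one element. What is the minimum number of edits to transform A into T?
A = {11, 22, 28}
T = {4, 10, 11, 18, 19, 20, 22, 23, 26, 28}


Set A = {11, 22, 28}
Set T = {4, 10, 11, 18, 19, 20, 22, 23, 26, 28}
Elements to remove from A (in A, not in T): {} → 0 removals
Elements to add to A (in T, not in A): {4, 10, 18, 19, 20, 23, 26} → 7 additions
Total edits = 0 + 7 = 7

7


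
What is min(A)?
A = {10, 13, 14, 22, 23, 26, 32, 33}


Set A = {10, 13, 14, 22, 23, 26, 32, 33}
Elements in ascending order: 10, 13, 14, 22, 23, 26, 32, 33
The smallest element is 10.

10


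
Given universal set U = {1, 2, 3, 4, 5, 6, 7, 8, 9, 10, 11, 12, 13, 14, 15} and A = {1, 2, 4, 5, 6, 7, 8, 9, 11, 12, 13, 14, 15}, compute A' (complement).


Universal set U = {1, 2, 3, 4, 5, 6, 7, 8, 9, 10, 11, 12, 13, 14, 15}
Set A = {1, 2, 4, 5, 6, 7, 8, 9, 11, 12, 13, 14, 15}
A' = U \ A = elements in U but not in A
Checking each element of U:
1 (in A, exclude), 2 (in A, exclude), 3 (not in A, include), 4 (in A, exclude), 5 (in A, exclude), 6 (in A, exclude), 7 (in A, exclude), 8 (in A, exclude), 9 (in A, exclude), 10 (not in A, include), 11 (in A, exclude), 12 (in A, exclude), 13 (in A, exclude), 14 (in A, exclude), 15 (in A, exclude)
A' = {3, 10}

{3, 10}


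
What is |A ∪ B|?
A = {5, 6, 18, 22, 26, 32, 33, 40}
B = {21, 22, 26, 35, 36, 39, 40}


Set A = {5, 6, 18, 22, 26, 32, 33, 40}, |A| = 8
Set B = {21, 22, 26, 35, 36, 39, 40}, |B| = 7
A ∩ B = {22, 26, 40}, |A ∩ B| = 3
|A ∪ B| = |A| + |B| - |A ∩ B| = 8 + 7 - 3 = 12

12


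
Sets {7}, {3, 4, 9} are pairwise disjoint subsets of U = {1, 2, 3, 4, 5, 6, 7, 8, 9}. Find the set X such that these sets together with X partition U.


U = {1, 2, 3, 4, 5, 6, 7, 8, 9}
Shown blocks: {7}, {3, 4, 9}
A partition's blocks are pairwise disjoint and cover U, so the missing block = U \ (union of shown blocks).
Union of shown blocks: {3, 4, 7, 9}
Missing block = U \ (union) = {1, 2, 5, 6, 8}

{1, 2, 5, 6, 8}


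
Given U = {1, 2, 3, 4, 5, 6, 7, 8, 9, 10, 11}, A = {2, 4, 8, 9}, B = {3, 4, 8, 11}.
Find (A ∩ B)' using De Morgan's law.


U = {1, 2, 3, 4, 5, 6, 7, 8, 9, 10, 11}
A = {2, 4, 8, 9}, B = {3, 4, 8, 11}
A ∩ B = {4, 8}
(A ∩ B)' = U \ (A ∩ B) = {1, 2, 3, 5, 6, 7, 9, 10, 11}
Verification via A' ∪ B': A' = {1, 3, 5, 6, 7, 10, 11}, B' = {1, 2, 5, 6, 7, 9, 10}
A' ∪ B' = {1, 2, 3, 5, 6, 7, 9, 10, 11} ✓

{1, 2, 3, 5, 6, 7, 9, 10, 11}


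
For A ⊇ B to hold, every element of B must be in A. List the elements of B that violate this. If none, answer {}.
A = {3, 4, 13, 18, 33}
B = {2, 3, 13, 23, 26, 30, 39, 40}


Set A = {3, 4, 13, 18, 33}
Set B = {2, 3, 13, 23, 26, 30, 39, 40}
Check each element of B against A:
2 ∉ A (include), 3 ∈ A, 13 ∈ A, 23 ∉ A (include), 26 ∉ A (include), 30 ∉ A (include), 39 ∉ A (include), 40 ∉ A (include)
Elements of B not in A: {2, 23, 26, 30, 39, 40}

{2, 23, 26, 30, 39, 40}


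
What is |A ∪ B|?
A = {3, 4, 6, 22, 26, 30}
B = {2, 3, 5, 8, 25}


Set A = {3, 4, 6, 22, 26, 30}, |A| = 6
Set B = {2, 3, 5, 8, 25}, |B| = 5
A ∩ B = {3}, |A ∩ B| = 1
|A ∪ B| = |A| + |B| - |A ∩ B| = 6 + 5 - 1 = 10

10


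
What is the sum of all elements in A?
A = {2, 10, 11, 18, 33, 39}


Set A = {2, 10, 11, 18, 33, 39}
Sum = 2 + 10 + 11 + 18 + 33 + 39 = 113

113


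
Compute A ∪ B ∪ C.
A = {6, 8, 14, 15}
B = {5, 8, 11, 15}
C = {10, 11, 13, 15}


Set A = {6, 8, 14, 15}
Set B = {5, 8, 11, 15}
Set C = {10, 11, 13, 15}
First, A ∪ B = {5, 6, 8, 11, 14, 15}
Then, (A ∪ B) ∪ C = {5, 6, 8, 10, 11, 13, 14, 15}

{5, 6, 8, 10, 11, 13, 14, 15}


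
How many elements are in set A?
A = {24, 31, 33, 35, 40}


Set A = {24, 31, 33, 35, 40}
Listing elements: 24, 31, 33, 35, 40
Counting: 5 elements
|A| = 5

5


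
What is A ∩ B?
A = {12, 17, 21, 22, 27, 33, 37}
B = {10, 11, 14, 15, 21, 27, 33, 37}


Set A = {12, 17, 21, 22, 27, 33, 37}
Set B = {10, 11, 14, 15, 21, 27, 33, 37}
A ∩ B includes only elements in both sets.
Check each element of A against B:
12 ✗, 17 ✗, 21 ✓, 22 ✗, 27 ✓, 33 ✓, 37 ✓
A ∩ B = {21, 27, 33, 37}

{21, 27, 33, 37}


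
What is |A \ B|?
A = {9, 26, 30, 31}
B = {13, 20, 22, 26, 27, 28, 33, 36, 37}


Set A = {9, 26, 30, 31}
Set B = {13, 20, 22, 26, 27, 28, 33, 36, 37}
A \ B = {9, 30, 31}
|A \ B| = 3

3


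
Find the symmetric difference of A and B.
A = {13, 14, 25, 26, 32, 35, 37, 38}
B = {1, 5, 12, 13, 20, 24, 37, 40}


Set A = {13, 14, 25, 26, 32, 35, 37, 38}
Set B = {1, 5, 12, 13, 20, 24, 37, 40}
A △ B = (A \ B) ∪ (B \ A)
Elements in A but not B: {14, 25, 26, 32, 35, 38}
Elements in B but not A: {1, 5, 12, 20, 24, 40}
A △ B = {1, 5, 12, 14, 20, 24, 25, 26, 32, 35, 38, 40}

{1, 5, 12, 14, 20, 24, 25, 26, 32, 35, 38, 40}


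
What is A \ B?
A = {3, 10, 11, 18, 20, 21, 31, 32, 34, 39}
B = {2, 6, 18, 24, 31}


Set A = {3, 10, 11, 18, 20, 21, 31, 32, 34, 39}
Set B = {2, 6, 18, 24, 31}
A \ B includes elements in A that are not in B.
Check each element of A:
3 (not in B, keep), 10 (not in B, keep), 11 (not in B, keep), 18 (in B, remove), 20 (not in B, keep), 21 (not in B, keep), 31 (in B, remove), 32 (not in B, keep), 34 (not in B, keep), 39 (not in B, keep)
A \ B = {3, 10, 11, 20, 21, 32, 34, 39}

{3, 10, 11, 20, 21, 32, 34, 39}


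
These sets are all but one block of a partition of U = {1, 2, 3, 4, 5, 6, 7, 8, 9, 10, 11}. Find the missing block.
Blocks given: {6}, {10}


U = {1, 2, 3, 4, 5, 6, 7, 8, 9, 10, 11}
Shown blocks: {6}, {10}
A partition's blocks are pairwise disjoint and cover U, so the missing block = U \ (union of shown blocks).
Union of shown blocks: {6, 10}
Missing block = U \ (union) = {1, 2, 3, 4, 5, 7, 8, 9, 11}

{1, 2, 3, 4, 5, 7, 8, 9, 11}


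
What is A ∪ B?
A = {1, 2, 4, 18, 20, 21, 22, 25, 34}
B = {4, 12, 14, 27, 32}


Set A = {1, 2, 4, 18, 20, 21, 22, 25, 34}
Set B = {4, 12, 14, 27, 32}
A ∪ B includes all elements in either set.
Elements from A: {1, 2, 4, 18, 20, 21, 22, 25, 34}
Elements from B not already included: {12, 14, 27, 32}
A ∪ B = {1, 2, 4, 12, 14, 18, 20, 21, 22, 25, 27, 32, 34}

{1, 2, 4, 12, 14, 18, 20, 21, 22, 25, 27, 32, 34}


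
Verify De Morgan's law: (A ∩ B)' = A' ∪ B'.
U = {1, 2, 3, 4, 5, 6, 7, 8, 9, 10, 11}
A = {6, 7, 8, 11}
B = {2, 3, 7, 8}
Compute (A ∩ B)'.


U = {1, 2, 3, 4, 5, 6, 7, 8, 9, 10, 11}
A = {6, 7, 8, 11}, B = {2, 3, 7, 8}
A ∩ B = {7, 8}
(A ∩ B)' = U \ (A ∩ B) = {1, 2, 3, 4, 5, 6, 9, 10, 11}
Verification via A' ∪ B': A' = {1, 2, 3, 4, 5, 9, 10}, B' = {1, 4, 5, 6, 9, 10, 11}
A' ∪ B' = {1, 2, 3, 4, 5, 6, 9, 10, 11} ✓

{1, 2, 3, 4, 5, 6, 9, 10, 11}


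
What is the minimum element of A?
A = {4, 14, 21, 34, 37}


Set A = {4, 14, 21, 34, 37}
Elements in ascending order: 4, 14, 21, 34, 37
The smallest element is 4.

4


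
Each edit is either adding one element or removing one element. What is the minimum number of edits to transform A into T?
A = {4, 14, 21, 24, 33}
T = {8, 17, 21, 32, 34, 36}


Set A = {4, 14, 21, 24, 33}
Set T = {8, 17, 21, 32, 34, 36}
Elements to remove from A (in A, not in T): {4, 14, 24, 33} → 4 removals
Elements to add to A (in T, not in A): {8, 17, 32, 34, 36} → 5 additions
Total edits = 4 + 5 = 9

9


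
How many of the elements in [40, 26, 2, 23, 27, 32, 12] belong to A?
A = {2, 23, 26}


Set A = {2, 23, 26}
Candidates: [40, 26, 2, 23, 27, 32, 12]
Check each candidate:
40 ∉ A, 26 ∈ A, 2 ∈ A, 23 ∈ A, 27 ∉ A, 32 ∉ A, 12 ∉ A
Count of candidates in A: 3

3


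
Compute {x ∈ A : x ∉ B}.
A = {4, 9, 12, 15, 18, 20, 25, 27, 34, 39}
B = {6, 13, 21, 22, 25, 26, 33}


Set A = {4, 9, 12, 15, 18, 20, 25, 27, 34, 39}
Set B = {6, 13, 21, 22, 25, 26, 33}
Check each element of A against B:
4 ∉ B (include), 9 ∉ B (include), 12 ∉ B (include), 15 ∉ B (include), 18 ∉ B (include), 20 ∉ B (include), 25 ∈ B, 27 ∉ B (include), 34 ∉ B (include), 39 ∉ B (include)
Elements of A not in B: {4, 9, 12, 15, 18, 20, 27, 34, 39}

{4, 9, 12, 15, 18, 20, 27, 34, 39}


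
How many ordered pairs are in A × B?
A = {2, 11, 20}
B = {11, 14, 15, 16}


Set A = {2, 11, 20} has 3 elements.
Set B = {11, 14, 15, 16} has 4 elements.
|A × B| = |A| × |B| = 3 × 4 = 12

12


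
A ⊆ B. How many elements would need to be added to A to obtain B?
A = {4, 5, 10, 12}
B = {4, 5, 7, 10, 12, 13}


Set A = {4, 5, 10, 12}, |A| = 4
Set B = {4, 5, 7, 10, 12, 13}, |B| = 6
Since A ⊆ B: B \ A = {7, 13}
|B| - |A| = 6 - 4 = 2

2


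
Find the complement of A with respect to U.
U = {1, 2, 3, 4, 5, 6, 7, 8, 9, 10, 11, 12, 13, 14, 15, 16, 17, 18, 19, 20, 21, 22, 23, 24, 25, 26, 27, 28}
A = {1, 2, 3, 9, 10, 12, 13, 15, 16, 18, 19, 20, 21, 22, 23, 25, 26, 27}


Universal set U = {1, 2, 3, 4, 5, 6, 7, 8, 9, 10, 11, 12, 13, 14, 15, 16, 17, 18, 19, 20, 21, 22, 23, 24, 25, 26, 27, 28}
Set A = {1, 2, 3, 9, 10, 12, 13, 15, 16, 18, 19, 20, 21, 22, 23, 25, 26, 27}
A' = U \ A = elements in U but not in A
Checking each element of U:
1 (in A, exclude), 2 (in A, exclude), 3 (in A, exclude), 4 (not in A, include), 5 (not in A, include), 6 (not in A, include), 7 (not in A, include), 8 (not in A, include), 9 (in A, exclude), 10 (in A, exclude), 11 (not in A, include), 12 (in A, exclude), 13 (in A, exclude), 14 (not in A, include), 15 (in A, exclude), 16 (in A, exclude), 17 (not in A, include), 18 (in A, exclude), 19 (in A, exclude), 20 (in A, exclude), 21 (in A, exclude), 22 (in A, exclude), 23 (in A, exclude), 24 (not in A, include), 25 (in A, exclude), 26 (in A, exclude), 27 (in A, exclude), 28 (not in A, include)
A' = {4, 5, 6, 7, 8, 11, 14, 17, 24, 28}

{4, 5, 6, 7, 8, 11, 14, 17, 24, 28}


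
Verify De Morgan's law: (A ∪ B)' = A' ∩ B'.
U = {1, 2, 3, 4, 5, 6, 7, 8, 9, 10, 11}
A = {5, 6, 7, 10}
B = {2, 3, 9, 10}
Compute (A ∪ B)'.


U = {1, 2, 3, 4, 5, 6, 7, 8, 9, 10, 11}
A = {5, 6, 7, 10}, B = {2, 3, 9, 10}
A ∪ B = {2, 3, 5, 6, 7, 9, 10}
(A ∪ B)' = U \ (A ∪ B) = {1, 4, 8, 11}
Verification via A' ∩ B': A' = {1, 2, 3, 4, 8, 9, 11}, B' = {1, 4, 5, 6, 7, 8, 11}
A' ∩ B' = {1, 4, 8, 11} ✓

{1, 4, 8, 11}


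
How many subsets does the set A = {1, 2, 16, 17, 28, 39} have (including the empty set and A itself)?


Set A = {1, 2, 16, 17, 28, 39}
|A| = 6
The power set P(A) contains all subsets of A.
|P(A)| = 2^|A| = 2^6 = 64

64


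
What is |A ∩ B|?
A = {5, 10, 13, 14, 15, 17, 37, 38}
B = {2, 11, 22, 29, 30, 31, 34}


Set A = {5, 10, 13, 14, 15, 17, 37, 38}
Set B = {2, 11, 22, 29, 30, 31, 34}
A ∩ B = {}
|A ∩ B| = 0

0


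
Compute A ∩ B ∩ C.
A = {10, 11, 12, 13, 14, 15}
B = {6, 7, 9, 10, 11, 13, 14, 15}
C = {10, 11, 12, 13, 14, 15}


Set A = {10, 11, 12, 13, 14, 15}
Set B = {6, 7, 9, 10, 11, 13, 14, 15}
Set C = {10, 11, 12, 13, 14, 15}
First, A ∩ B = {10, 11, 13, 14, 15}
Then, (A ∩ B) ∩ C = {10, 11, 13, 14, 15}

{10, 11, 13, 14, 15}


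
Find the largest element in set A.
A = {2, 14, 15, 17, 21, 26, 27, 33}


Set A = {2, 14, 15, 17, 21, 26, 27, 33}
Elements in ascending order: 2, 14, 15, 17, 21, 26, 27, 33
The largest element is 33.

33


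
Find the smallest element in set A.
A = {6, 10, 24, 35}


Set A = {6, 10, 24, 35}
Elements in ascending order: 6, 10, 24, 35
The smallest element is 6.

6


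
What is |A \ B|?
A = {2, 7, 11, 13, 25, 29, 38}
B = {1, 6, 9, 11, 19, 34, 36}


Set A = {2, 7, 11, 13, 25, 29, 38}
Set B = {1, 6, 9, 11, 19, 34, 36}
A \ B = {2, 7, 13, 25, 29, 38}
|A \ B| = 6

6


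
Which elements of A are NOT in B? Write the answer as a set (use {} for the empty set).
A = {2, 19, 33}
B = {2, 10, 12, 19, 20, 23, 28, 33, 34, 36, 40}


Set A = {2, 19, 33}
Set B = {2, 10, 12, 19, 20, 23, 28, 33, 34, 36, 40}
Check each element of A against B:
2 ∈ B, 19 ∈ B, 33 ∈ B
Elements of A not in B: {}

{}


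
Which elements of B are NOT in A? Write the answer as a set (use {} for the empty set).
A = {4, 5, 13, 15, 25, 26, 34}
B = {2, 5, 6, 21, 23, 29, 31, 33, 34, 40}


Set A = {4, 5, 13, 15, 25, 26, 34}
Set B = {2, 5, 6, 21, 23, 29, 31, 33, 34, 40}
Check each element of B against A:
2 ∉ A (include), 5 ∈ A, 6 ∉ A (include), 21 ∉ A (include), 23 ∉ A (include), 29 ∉ A (include), 31 ∉ A (include), 33 ∉ A (include), 34 ∈ A, 40 ∉ A (include)
Elements of B not in A: {2, 6, 21, 23, 29, 31, 33, 40}

{2, 6, 21, 23, 29, 31, 33, 40}


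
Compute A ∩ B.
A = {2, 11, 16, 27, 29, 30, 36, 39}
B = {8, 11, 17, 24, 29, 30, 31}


Set A = {2, 11, 16, 27, 29, 30, 36, 39}
Set B = {8, 11, 17, 24, 29, 30, 31}
A ∩ B includes only elements in both sets.
Check each element of A against B:
2 ✗, 11 ✓, 16 ✗, 27 ✗, 29 ✓, 30 ✓, 36 ✗, 39 ✗
A ∩ B = {11, 29, 30}

{11, 29, 30}


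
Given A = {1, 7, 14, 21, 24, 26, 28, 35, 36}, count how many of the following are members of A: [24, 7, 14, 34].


Set A = {1, 7, 14, 21, 24, 26, 28, 35, 36}
Candidates: [24, 7, 14, 34]
Check each candidate:
24 ∈ A, 7 ∈ A, 14 ∈ A, 34 ∉ A
Count of candidates in A: 3

3


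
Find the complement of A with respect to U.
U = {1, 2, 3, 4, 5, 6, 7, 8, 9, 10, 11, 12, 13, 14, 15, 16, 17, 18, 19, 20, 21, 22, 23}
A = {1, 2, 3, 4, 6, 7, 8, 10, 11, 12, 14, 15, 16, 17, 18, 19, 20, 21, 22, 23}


Universal set U = {1, 2, 3, 4, 5, 6, 7, 8, 9, 10, 11, 12, 13, 14, 15, 16, 17, 18, 19, 20, 21, 22, 23}
Set A = {1, 2, 3, 4, 6, 7, 8, 10, 11, 12, 14, 15, 16, 17, 18, 19, 20, 21, 22, 23}
A' = U \ A = elements in U but not in A
Checking each element of U:
1 (in A, exclude), 2 (in A, exclude), 3 (in A, exclude), 4 (in A, exclude), 5 (not in A, include), 6 (in A, exclude), 7 (in A, exclude), 8 (in A, exclude), 9 (not in A, include), 10 (in A, exclude), 11 (in A, exclude), 12 (in A, exclude), 13 (not in A, include), 14 (in A, exclude), 15 (in A, exclude), 16 (in A, exclude), 17 (in A, exclude), 18 (in A, exclude), 19 (in A, exclude), 20 (in A, exclude), 21 (in A, exclude), 22 (in A, exclude), 23 (in A, exclude)
A' = {5, 9, 13}

{5, 9, 13}


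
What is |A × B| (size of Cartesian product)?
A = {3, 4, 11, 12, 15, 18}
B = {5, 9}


Set A = {3, 4, 11, 12, 15, 18} has 6 elements.
Set B = {5, 9} has 2 elements.
|A × B| = |A| × |B| = 6 × 2 = 12

12


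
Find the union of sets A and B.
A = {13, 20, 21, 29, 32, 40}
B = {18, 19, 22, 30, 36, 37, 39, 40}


Set A = {13, 20, 21, 29, 32, 40}
Set B = {18, 19, 22, 30, 36, 37, 39, 40}
A ∪ B includes all elements in either set.
Elements from A: {13, 20, 21, 29, 32, 40}
Elements from B not already included: {18, 19, 22, 30, 36, 37, 39}
A ∪ B = {13, 18, 19, 20, 21, 22, 29, 30, 32, 36, 37, 39, 40}

{13, 18, 19, 20, 21, 22, 29, 30, 32, 36, 37, 39, 40}


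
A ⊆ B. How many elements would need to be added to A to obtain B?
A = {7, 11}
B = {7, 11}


Set A = {7, 11}, |A| = 2
Set B = {7, 11}, |B| = 2
Since A ⊆ B: B \ A = {}
|B| - |A| = 2 - 2 = 0

0


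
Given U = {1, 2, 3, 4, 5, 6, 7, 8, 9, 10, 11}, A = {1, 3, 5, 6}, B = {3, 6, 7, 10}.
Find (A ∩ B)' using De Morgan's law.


U = {1, 2, 3, 4, 5, 6, 7, 8, 9, 10, 11}
A = {1, 3, 5, 6}, B = {3, 6, 7, 10}
A ∩ B = {3, 6}
(A ∩ B)' = U \ (A ∩ B) = {1, 2, 4, 5, 7, 8, 9, 10, 11}
Verification via A' ∪ B': A' = {2, 4, 7, 8, 9, 10, 11}, B' = {1, 2, 4, 5, 8, 9, 11}
A' ∪ B' = {1, 2, 4, 5, 7, 8, 9, 10, 11} ✓

{1, 2, 4, 5, 7, 8, 9, 10, 11}


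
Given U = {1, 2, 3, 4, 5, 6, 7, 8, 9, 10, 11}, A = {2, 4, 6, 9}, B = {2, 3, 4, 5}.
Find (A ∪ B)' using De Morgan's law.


U = {1, 2, 3, 4, 5, 6, 7, 8, 9, 10, 11}
A = {2, 4, 6, 9}, B = {2, 3, 4, 5}
A ∪ B = {2, 3, 4, 5, 6, 9}
(A ∪ B)' = U \ (A ∪ B) = {1, 7, 8, 10, 11}
Verification via A' ∩ B': A' = {1, 3, 5, 7, 8, 10, 11}, B' = {1, 6, 7, 8, 9, 10, 11}
A' ∩ B' = {1, 7, 8, 10, 11} ✓

{1, 7, 8, 10, 11}


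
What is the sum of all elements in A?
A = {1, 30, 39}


Set A = {1, 30, 39}
Sum = 1 + 30 + 39 = 70

70


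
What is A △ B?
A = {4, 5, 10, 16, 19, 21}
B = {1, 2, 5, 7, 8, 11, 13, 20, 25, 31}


Set A = {4, 5, 10, 16, 19, 21}
Set B = {1, 2, 5, 7, 8, 11, 13, 20, 25, 31}
A △ B = (A \ B) ∪ (B \ A)
Elements in A but not B: {4, 10, 16, 19, 21}
Elements in B but not A: {1, 2, 7, 8, 11, 13, 20, 25, 31}
A △ B = {1, 2, 4, 7, 8, 10, 11, 13, 16, 19, 20, 21, 25, 31}

{1, 2, 4, 7, 8, 10, 11, 13, 16, 19, 20, 21, 25, 31}


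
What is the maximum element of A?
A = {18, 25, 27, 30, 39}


Set A = {18, 25, 27, 30, 39}
Elements in ascending order: 18, 25, 27, 30, 39
The largest element is 39.

39


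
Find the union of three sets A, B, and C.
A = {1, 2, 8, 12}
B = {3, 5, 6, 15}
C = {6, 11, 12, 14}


Set A = {1, 2, 8, 12}
Set B = {3, 5, 6, 15}
Set C = {6, 11, 12, 14}
First, A ∪ B = {1, 2, 3, 5, 6, 8, 12, 15}
Then, (A ∪ B) ∪ C = {1, 2, 3, 5, 6, 8, 11, 12, 14, 15}

{1, 2, 3, 5, 6, 8, 11, 12, 14, 15}


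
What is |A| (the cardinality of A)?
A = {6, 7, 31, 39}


Set A = {6, 7, 31, 39}
Listing elements: 6, 7, 31, 39
Counting: 4 elements
|A| = 4

4


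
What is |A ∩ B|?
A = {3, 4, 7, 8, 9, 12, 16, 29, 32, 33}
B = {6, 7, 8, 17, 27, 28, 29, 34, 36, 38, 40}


Set A = {3, 4, 7, 8, 9, 12, 16, 29, 32, 33}
Set B = {6, 7, 8, 17, 27, 28, 29, 34, 36, 38, 40}
A ∩ B = {7, 8, 29}
|A ∩ B| = 3

3


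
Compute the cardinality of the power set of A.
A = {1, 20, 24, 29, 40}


Set A = {1, 20, 24, 29, 40}
|A| = 5
The power set P(A) contains all subsets of A.
|P(A)| = 2^|A| = 2^5 = 32

32


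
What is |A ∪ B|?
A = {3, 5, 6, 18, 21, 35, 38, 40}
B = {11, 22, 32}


Set A = {3, 5, 6, 18, 21, 35, 38, 40}, |A| = 8
Set B = {11, 22, 32}, |B| = 3
A ∩ B = {}, |A ∩ B| = 0
|A ∪ B| = |A| + |B| - |A ∩ B| = 8 + 3 - 0 = 11

11


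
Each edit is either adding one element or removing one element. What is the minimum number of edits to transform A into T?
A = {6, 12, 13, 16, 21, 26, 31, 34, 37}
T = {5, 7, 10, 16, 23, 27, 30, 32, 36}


Set A = {6, 12, 13, 16, 21, 26, 31, 34, 37}
Set T = {5, 7, 10, 16, 23, 27, 30, 32, 36}
Elements to remove from A (in A, not in T): {6, 12, 13, 21, 26, 31, 34, 37} → 8 removals
Elements to add to A (in T, not in A): {5, 7, 10, 23, 27, 30, 32, 36} → 8 additions
Total edits = 8 + 8 = 16

16
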